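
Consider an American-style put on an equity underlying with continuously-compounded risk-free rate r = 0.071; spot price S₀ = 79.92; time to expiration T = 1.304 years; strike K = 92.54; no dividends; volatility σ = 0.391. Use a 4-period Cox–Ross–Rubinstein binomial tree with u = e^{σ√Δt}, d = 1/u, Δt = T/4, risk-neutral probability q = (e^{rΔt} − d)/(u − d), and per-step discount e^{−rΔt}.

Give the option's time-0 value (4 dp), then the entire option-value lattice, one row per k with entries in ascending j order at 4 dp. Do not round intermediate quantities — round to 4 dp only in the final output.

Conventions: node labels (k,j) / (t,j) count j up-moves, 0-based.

Δt=0.32600, u=1.25013, d=0.79992, q=0.49643, disc=e^(-rΔt)=0.97712
k=4 terminal: V=max(K-S,0) → 59.8183 41.4018 12.6200 0.0000 0.0000
k=3: j=0 S=40.9063 intr=51.6337 cont=49.5163 V=51.6337[EX]; j=1 S=63.9294 intr=28.6106 cont=26.4933 V=28.6106[EX]; j=2 S=99.9103 intr=0.0000 cont=6.2097 V=6.2097[hold]; j=3 S=156.1422 intr=0.0000 cont=0.0000 V=0.0000[hold]
k=2: j=0 S=51.1382 intr=41.4018 cont=39.2844 V=41.4018[EX]; j=1 S=79.9200 intr=12.6200 cont=17.0899 V=17.0899[hold]; j=2 S=124.9008 intr=0.0000 cont=3.0554 V=3.0554[hold]
k=1: j=0 S=63.9294 intr=28.6106 cont=28.6615 V=28.6615[hold]; j=1 S=99.9103 intr=0.0000 cont=9.8912 V=9.8912[hold]
k=0: j=0 S=79.9200 intr=12.6200 cont=18.9008 V=18.9008[hold]

price = 18.9008
tree:
18.9008
28.6615 9.8912
41.4018 17.0899 3.0554
51.6337 28.6106 6.2097 0.0000
59.8183 41.4018 12.6200 0.0000 0.0000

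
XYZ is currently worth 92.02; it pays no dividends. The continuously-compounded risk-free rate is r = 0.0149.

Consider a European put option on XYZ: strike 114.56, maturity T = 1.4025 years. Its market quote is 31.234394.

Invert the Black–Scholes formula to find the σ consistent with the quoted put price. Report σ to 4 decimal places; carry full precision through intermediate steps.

sigma = 0.4098

At σ = 0.4098 the Black–Scholes value reproduces the quote:
σ√T = 0.4098·√1.4025 = 0.485315
d₁ = (ln(S/K) + (r+σ²/2)T) / (σ√T) = (ln(92.02/114.56) + (0.0149+0.4098²/2)·1.4025) / 0.485315 = (-0.219093 + 0.138662) / 0.485315 = -0.165728
d₂ = d₁ − σ√T = -0.165728 − 0.485315 = -0.651043
e^{−rT} = 0.979320
N(−d₁) = 0.565815,  N(−d₂) = 0.742491
V = K·e^{−rT}·N(−d₂) − S·N(−d₁) = 83.300654 − 52.066260 = 31.234394 (the observed quote) — the price is monotone increasing in volatility, hence this σ is the only solution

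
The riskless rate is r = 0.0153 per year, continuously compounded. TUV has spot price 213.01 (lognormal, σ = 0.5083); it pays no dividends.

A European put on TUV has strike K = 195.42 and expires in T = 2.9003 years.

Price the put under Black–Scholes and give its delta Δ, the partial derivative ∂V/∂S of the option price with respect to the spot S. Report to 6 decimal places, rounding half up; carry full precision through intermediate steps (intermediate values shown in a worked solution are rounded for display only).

price = 54.639389
Δ = -0.279728

σ√T = 0.5083·√2.9003 = 0.865648
d₁ = (ln(S/K) + (r+σ²/2)T) / (σ√T) = (ln(213.01/195.42) + (0.0153+0.5083²/2)·2.9003) / 0.865648 = (0.086188 + 0.419048) / 0.865648 = 0.583651
d₂ = d₁ − σ√T = 0.583651 − 0.865648 = -0.281998
e^{−rT} = 0.956596
N(−d₁) = 0.279728,  N(−d₂) = 0.611027
Put price V = K·e^{−rT}·N(−d₂) − S·N(−d₁) = 114.224187 − 59.584798 = 54.639389
Δ = −N(−d₁) = -0.279728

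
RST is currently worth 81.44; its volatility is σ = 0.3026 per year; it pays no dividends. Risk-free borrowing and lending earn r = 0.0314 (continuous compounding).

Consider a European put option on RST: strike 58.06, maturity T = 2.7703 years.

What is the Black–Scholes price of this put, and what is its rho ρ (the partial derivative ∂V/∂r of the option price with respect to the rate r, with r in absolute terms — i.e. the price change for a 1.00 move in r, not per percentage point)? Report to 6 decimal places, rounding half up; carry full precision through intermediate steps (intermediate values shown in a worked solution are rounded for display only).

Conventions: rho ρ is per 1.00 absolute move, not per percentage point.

price = 3.612848
ρ = -40.793589

σ√T = 0.3026·√2.7703 = 0.503654
d₁ = (ln(S/K) + (r+σ²/2)T) / (σ√T) = (ln(81.44/58.06) + (0.0314+0.3026²/2)·2.7703) / 0.503654 = (0.338390 + 0.213821) / 0.503654 = 1.096409
d₂ = d₁ − σ√T = 1.096409 − 0.503654 = 0.592755
e^{−rT} = 0.916689
N(−d₁) = 0.136450,  N(−d₂) = 0.276673
Put price V = K·e^{−rT}·N(−d₂) − S·N(−d₁) = 14.725333 − 11.112485 = 3.612848
ρ = −K·T·e^{−rT}·N(−d₂) = -40.793589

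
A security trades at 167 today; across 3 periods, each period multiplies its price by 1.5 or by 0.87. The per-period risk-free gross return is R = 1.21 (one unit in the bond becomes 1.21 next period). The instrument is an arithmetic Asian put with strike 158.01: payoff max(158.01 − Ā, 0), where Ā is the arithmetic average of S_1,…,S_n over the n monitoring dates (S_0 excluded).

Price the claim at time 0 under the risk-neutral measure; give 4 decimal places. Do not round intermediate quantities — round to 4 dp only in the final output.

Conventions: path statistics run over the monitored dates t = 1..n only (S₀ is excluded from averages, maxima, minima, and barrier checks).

price = 1.9692

Risk-neutral up-probability p* = (R−d)/(u−d) = (1.21−0.87)/(1.5−0.87) = 0.5397; the claim prices as the p*-weighted sum of path payoffs discounted by R^3.
Enumerate all 2^3 = 8 price paths (U = up ×1.5, D = down ×0.87); each path with k up-moves has probability p*^k·(1−p*)^(3−k).
DDD: Ā=127.2208, payoff=30.7892, prob=0.097538
UDD: Ā=219.3461, payoff=0.0000, prob=0.114355
DUD: Ā=184.2762, payoff=0.0000, prob=0.114355
UUD: Ā=317.7175, payoff=0.0000, prob=0.134071
DDU: Ā=153.7653, payoff=4.2447, prob=0.114355
UDU: Ā=265.1125, payoff=0.0000, prob=0.134071
DUU: Ā=230.0425, payoff=0.0000, prob=0.134071
UUU: Ā=396.6250, payoff=0.0000, prob=0.157186
Price = Σ prob·payoff / R^3 = 3.488516 / 1.771561 = 1.9692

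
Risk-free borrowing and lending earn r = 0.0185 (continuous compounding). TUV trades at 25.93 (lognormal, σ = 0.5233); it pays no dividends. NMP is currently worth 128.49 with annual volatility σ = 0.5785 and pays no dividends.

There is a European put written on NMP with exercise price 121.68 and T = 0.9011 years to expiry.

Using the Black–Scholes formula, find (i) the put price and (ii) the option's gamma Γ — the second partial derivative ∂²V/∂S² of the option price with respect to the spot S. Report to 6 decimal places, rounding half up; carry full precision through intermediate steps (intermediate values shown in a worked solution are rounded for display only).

σ√T = 0.5785·√0.9011 = 0.549149
d₁ = (ln(S/K) + (r+σ²/2)T) / (σ√T) = (ln(128.49/121.68) + (0.0185+0.5785²/2)·0.9011) / 0.549149 = (0.054456 + 0.167452) / 0.549149 = 0.404096
d₂ = d₁ − σ√T = 0.404096 − 0.549149 = -0.145052
e^{−rT} = 0.983468
N(−d₁) = 0.343071,  N(−d₂) = 0.557665
Put price V = K·e^{−rT}·N(−d₂) − S·N(−d₁) = 66.734887 − 44.081191 = 22.653696
φ(d₁) = (1/√(2π))·e^{−d₁²/2} = 0.367664
Γ = φ(d₁) / (S·σ·√T) = 0.005211

price = 22.653696
Γ = 0.005211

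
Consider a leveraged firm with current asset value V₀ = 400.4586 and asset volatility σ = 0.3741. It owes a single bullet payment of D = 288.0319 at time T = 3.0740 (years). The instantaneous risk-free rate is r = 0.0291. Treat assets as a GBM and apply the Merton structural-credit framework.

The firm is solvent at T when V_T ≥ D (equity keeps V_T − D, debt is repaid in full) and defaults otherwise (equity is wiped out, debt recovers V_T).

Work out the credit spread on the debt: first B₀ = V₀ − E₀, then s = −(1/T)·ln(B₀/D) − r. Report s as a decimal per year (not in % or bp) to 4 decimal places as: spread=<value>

Work the structural quantities from V₀ = 400.4586 against face 288.0319:
d₁ = [ln(V₀/D) + (r + σ²/2)T] / (σ√T)
   = [ln(400.4586/288.0319) + (0.0291 + 0.5·0.3741²)·3.0740] / (0.3741·√3.0740)
   = [0.329539 + 0.304558] / 0.655903 = 0.966754
d₂ = d₁ − σ√T = 0.966754 − 0.655903 = 0.310851
N(d₁) = 0.833167,  N(d₂) = 0.622043,  e^(−rT) = 0.914431
E₀ = V₀·N(d₁) − D·e^(−rT)·N(d₂)
   = 400.4586·0.833167 − 288.0319·0.914431·0.622043 = 169.811716
B₀ = V₀ − E₀ = 400.4586 − 169.811716 = 230.646884
spread = −(1/T)·ln(B₀/D) − r = −(1/3.0740)·ln(230.646884/288.0319) − 0.0291 = 0.04317825

spread=0.0432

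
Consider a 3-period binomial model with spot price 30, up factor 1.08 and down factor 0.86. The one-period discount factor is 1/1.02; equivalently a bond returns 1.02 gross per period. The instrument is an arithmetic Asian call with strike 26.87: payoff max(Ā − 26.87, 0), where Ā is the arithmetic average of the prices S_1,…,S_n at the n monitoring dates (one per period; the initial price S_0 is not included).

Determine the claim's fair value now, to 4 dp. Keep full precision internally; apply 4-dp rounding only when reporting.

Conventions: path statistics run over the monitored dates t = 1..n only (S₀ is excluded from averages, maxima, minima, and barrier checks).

price = 4.3795

Set p* = 0.7273 (from d < R < u); the path-dependent value is the discounted p*-expectation over all price paths.
Enumerate all 2^3 = 8 price paths (U = up ×1.08, D = down ×0.86); each path with k up-moves has probability p*^k·(1−p*)^(3−k).
DDD: Ā=22.3566, payoff=0.0000, prob=0.020285
UDD: Ā=28.0757, payoff=1.2057, prob=0.054095
DUD: Ā=25.8757, payoff=0.0000, prob=0.054095
UUD: Ā=32.4950, payoff=5.6250, prob=0.144252
DDU: Ā=23.9837, payoff=0.0000, prob=0.054095
UDU: Ā=30.1190, payoff=3.2490, prob=0.144252
DUU: Ā=27.9190, payoff=1.0490, prob=0.144252
UUU: Ā=35.0611, payoff=8.1911, prob=0.384673
Price = Σ prob·payoff / R^3 = 4.647559 / 1.061208 = 4.3795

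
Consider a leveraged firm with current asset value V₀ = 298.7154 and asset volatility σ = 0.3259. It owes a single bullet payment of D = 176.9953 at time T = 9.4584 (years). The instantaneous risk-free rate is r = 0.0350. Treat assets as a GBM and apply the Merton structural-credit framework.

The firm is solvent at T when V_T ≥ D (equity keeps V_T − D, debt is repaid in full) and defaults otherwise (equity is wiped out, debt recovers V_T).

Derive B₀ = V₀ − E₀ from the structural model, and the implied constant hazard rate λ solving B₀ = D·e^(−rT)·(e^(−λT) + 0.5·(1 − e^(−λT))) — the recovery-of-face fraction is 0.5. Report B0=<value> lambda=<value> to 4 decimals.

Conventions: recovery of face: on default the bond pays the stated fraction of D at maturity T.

Work the structural quantities from V₀ = 298.7154 against face 176.9953:
d₁ = [ln(V₀/D) + (r + σ²/2)T] / (σ√T)
   = [ln(298.7154/176.9953) + (0.0350 + 0.5·0.3259²)·9.4584] / (0.3259·√9.4584)
   = [0.523368 + 0.833336] / 1.002290 = 1.353605
d₂ = d₁ − σ√T = 1.353605 − 1.002290 = 0.351316
N(d₁) = 0.912069,  N(d₂) = 0.637324,  e^(−rT) = 0.718174
E₀ = V₀·N(d₁) − D·e^(−rT)·N(d₂)
   = 298.7154·0.912069 − 176.9953·0.718174·0.637324 = 191.436586
B₀ = V₀ − E₀ = 298.7154 − 191.436586 = 107.278814
e^(−λT) = (B₀·e^(rT)/D − 0.5)/(1 − 0.5) = (107.2788·1.392421/176.9953 − 0.5)/0.5 = 0.68792347
λ = −ln(0.68792347)/9.4584 = 0.039550

B0=107.2788 lambda=0.0395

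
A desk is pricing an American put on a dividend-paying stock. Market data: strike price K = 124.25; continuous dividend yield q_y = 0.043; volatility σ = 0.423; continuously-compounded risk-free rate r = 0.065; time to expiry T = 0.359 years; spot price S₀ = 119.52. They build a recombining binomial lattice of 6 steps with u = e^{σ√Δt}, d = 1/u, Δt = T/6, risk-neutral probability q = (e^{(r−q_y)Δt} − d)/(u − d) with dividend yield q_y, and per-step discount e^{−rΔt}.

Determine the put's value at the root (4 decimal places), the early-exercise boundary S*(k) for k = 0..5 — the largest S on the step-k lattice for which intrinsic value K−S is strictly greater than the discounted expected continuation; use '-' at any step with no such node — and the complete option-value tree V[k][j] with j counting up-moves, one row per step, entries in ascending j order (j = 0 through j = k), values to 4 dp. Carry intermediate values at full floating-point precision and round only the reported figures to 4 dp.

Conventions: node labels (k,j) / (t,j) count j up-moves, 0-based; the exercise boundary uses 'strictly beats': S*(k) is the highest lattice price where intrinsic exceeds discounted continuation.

params: Δt=0.05983 u=1.10901 d=0.90170 q=0.48051 e^(-rΔt)=0.99612
t_6 payoffs: 60.0074 45.2375 27.0719 4.7300 0.0000 0.0000 0.0000
t_5: node(5,0) S=71.2459 payoff=53.0041 vs cont=52.7049 → 53.0041 [stop]  node(5,1) S=87.6258 payoff=36.6242 vs cont=36.3671 → 36.6242 [stop]  node(5,2) S=107.7716 payoff=16.4784 vs cont=16.2730 → 16.4784 [stop]  node(5,3) S=132.5491 payoff=0.0000 vs cont=2.4477 → 2.4477 [wait]  node(5,4) S=163.0231 payoff=0.0000 vs cont=0.0000 → 0.0000 [wait]  node(5,5) S=200.5033 payoff=0.0000 vs cont=0.0000 → 0.0000 [wait]  ⇒ S*(5)=107.7716
t_4: node(4,0) S=79.0125 payoff=45.2375 vs cont=44.9582 → 45.2375 [stop]  node(4,1) S=97.1781 payoff=27.0719 vs cont=26.8394 → 27.0719 [stop]  node(4,2) S=119.5200 payoff=4.7300 vs cont=9.6987 → 9.6987 [wait]  node(4,3) S=146.9985 payoff=0.0000 vs cont=1.2666 → 1.2666 [wait]  node(4,4) S=180.7946 payoff=0.0000 vs cont=0.0000 → 0.0000 [wait]  ⇒ S*(4)=97.1781
t_3: node(3,0) S=87.6258 payoff=36.6242 vs cont=36.3671 → 36.6242 [stop]  node(3,1) S=107.7716 payoff=16.4784 vs cont=18.6513 → 18.6513 [wait]  node(3,2) S=132.5491 payoff=0.0000 vs cont=5.6251 → 5.6251 [wait]  node(3,3) S=163.0231 payoff=0.0000 vs cont=0.6554 → 0.6554 [wait]  ⇒ S*(3)=87.6258
t_2: node(2,0) S=97.1781 payoff=27.0719 vs cont=27.8794 → 27.8794 [wait]  node(2,1) S=119.5200 payoff=4.7300 vs cont=12.3439 → 12.3439 [wait]  node(2,2) S=146.9985 payoff=0.0000 vs cont=3.2245 → 3.2245 [wait]  ⇒ S*(2)=-
t_1: node(1,0) S=107.7716 payoff=16.4784 vs cont=20.3352 → 20.3352 [wait]  node(1,1) S=132.5491 payoff=0.0000 vs cont=7.9311 → 7.9311 [wait]  ⇒ S*(1)=-
t_0: node(0,0) S=119.5200 payoff=4.7300 vs cont=14.3191 → 14.3191 [wait]  ⇒ S*(0)=-

price = 14.3191
boundary = - - - 87.6258 97.1781 107.7716
tree:
14.3191
20.3352 7.9311
27.8794 12.3439 3.2245
36.6242 18.6513 5.6251 0.6554
45.2375 27.0719 9.6987 1.2666 0.0000
53.0041 36.6242 16.4784 2.4477 0.0000 0.0000
60.0074 45.2375 27.0719 4.7300 0.0000 0.0000 0.0000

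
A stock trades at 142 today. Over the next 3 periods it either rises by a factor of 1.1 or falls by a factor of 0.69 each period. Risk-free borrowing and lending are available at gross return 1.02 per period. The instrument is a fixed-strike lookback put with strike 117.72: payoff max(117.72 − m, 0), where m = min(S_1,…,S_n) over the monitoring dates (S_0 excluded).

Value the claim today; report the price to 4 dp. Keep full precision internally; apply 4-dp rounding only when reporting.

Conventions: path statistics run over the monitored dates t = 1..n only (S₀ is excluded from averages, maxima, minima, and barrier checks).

With p* = (R−d)/(u−d) = 0.8049, sum probability × payoff across the paths and divide by R^3.
Enumerate all 2^3 = 8 price paths (U = up ×1.1, D = down ×0.69); each path with k up-moves has probability p*^k·(1−p*)^(3−k).
DDD: m=46.6483, payoff=71.0717, prob=0.007429
UDD: m=74.3668, payoff=43.3532, prob=0.030644
DUD: m=74.3668, payoff=43.3532, prob=0.030644
UUD: m=118.5558, payoff=0.0000, prob=0.126406
DDU: m=67.6062, payoff=50.1138, prob=0.030644
UDU: m=107.7780, payoff=9.9420, prob=0.126406
DUU: m=97.9800, payoff=19.7400, prob=0.126406
UUU: m=156.2000, payoff=0.0000, prob=0.521423
Price = Σ prob·payoff / R^3 = 8.472635 / 1.061208 = 7.9840

price = 7.9840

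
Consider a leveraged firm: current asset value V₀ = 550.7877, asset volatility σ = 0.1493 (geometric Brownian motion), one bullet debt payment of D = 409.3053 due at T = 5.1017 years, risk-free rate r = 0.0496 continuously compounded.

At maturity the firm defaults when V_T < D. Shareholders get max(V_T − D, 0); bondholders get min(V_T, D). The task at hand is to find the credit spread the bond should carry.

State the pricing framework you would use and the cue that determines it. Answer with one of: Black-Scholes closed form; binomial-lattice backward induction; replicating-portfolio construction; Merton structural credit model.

Key observation: with the firm-asset dynamics (V₀ = 550.7877) and a single zero-coupon liability of face 409.3053 given, debt value, spread, and default probability all derive from the option view of the balance sheet.

framework: Merton structural credit model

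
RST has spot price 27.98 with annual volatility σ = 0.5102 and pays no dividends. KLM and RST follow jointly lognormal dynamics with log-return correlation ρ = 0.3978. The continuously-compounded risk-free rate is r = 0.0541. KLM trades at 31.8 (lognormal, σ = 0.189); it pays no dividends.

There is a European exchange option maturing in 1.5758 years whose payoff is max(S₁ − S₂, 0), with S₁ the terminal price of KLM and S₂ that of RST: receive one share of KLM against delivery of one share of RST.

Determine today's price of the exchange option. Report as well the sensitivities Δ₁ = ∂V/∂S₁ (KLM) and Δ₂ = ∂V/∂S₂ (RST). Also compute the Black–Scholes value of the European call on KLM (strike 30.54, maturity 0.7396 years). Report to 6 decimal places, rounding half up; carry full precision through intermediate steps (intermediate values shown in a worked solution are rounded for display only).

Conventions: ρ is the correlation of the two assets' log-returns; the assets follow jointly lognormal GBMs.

exchange price = 8.978463
Δ1 = 0.695545
Δ2 = -0.469616
price(KLM call K=30.54) = 3.446086

σ_eff = √(σ₁² + σ₂² − 2ρσ₁σ₂) = √(0.189² + 0.5102² − 2·0.3978·0.189·0.5102) = 0.468302
d₁ = (ln(S₁/S₂) + (q₂ − q₁ + σ_eff²/2)T) / (σ_eff√T) = (ln(31.8/27.98) + (0.0 − 0.0 + 0.109654)·1.5758) / 0.587864 = 0.511629
d₂ = d₁ − σ_eff√T = 0.511629 − 0.587864 = -0.076235
N(d₁) = 0.695545,  N(d₂) = 0.469616
V = S₁·e^{−q₁T}·N(d₁) − S₂·e^{−q₂T}·N(d₂) = 22.118322 − 13.139859 = 8.978463
Δ₁ = e^{−q₁T}·N(d₁) = 0.695545;  Δ₂ = −e^{−q₂T}·N(d₂) = -0.469616
[vanilla: KLM call K=30.54]
σ√T = 0.189·√0.7396 = 0.162540
d₁ = (ln(S/K) + (r+σ²/2)T) / (σ√T) = (ln(31.8/30.54) + (0.0541+0.189²/2)·0.7396) / 0.162540 = (0.040429 + 0.053222) / 0.162540 = 0.576172
d₂ = d₁ − σ√T = 0.576172 − 0.162540 = 0.413632
e^{−rT} = 0.960778
N(d₁) = 0.717750,  N(d₂) = 0.660428
price = S·N(d₁) − K·e^{−rT}·N(d₂) = 22.824466 − 19.378379 = 3.446086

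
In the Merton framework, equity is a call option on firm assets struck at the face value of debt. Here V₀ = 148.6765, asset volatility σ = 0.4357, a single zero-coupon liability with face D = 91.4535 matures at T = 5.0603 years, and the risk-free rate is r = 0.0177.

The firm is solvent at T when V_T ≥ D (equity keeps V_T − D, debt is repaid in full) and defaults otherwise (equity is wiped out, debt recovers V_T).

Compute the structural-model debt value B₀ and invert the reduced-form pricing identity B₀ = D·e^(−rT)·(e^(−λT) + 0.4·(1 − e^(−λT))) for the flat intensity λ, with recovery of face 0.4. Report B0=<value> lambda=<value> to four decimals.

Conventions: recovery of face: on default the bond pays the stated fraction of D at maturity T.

B0=65.9610 lambda=0.0857

Equity is a call on the firm's assets struck at D = 91.4535:
d₁ = [ln(V₀/D) + (r + σ²/2)T] / (σ√T)
   = [ln(148.6765/91.4535) + (0.0177 + 0.5·0.4357²)·5.0603] / (0.4357·√5.0603)
   = [0.485942 + 0.569877] / 0.980112 = 1.077243
d₂ = d₁ − σ√T = 1.077243 − 0.980112 = 0.097131
N(d₁) = 0.859314,  N(d₂) = 0.538689,  e^(−rT) = 0.914327
E₀ = V₀·N(d₁) − D·e^(−rT)·N(d₂)
   = 148.6765·0.859314 − 91.4535·0.914327·0.538689 = 82.715532
B₀ = V₀ − E₀ = 148.6765 − 82.715532 = 65.960968
e^(−λT) = (B₀·e^(rT)/D − 0.4)/(1 − 0.4) = (65.9610·1.093701/91.4535 − 0.4)/0.6 = 0.64805627
λ = −ln(0.64805627)/5.0603 = 0.085722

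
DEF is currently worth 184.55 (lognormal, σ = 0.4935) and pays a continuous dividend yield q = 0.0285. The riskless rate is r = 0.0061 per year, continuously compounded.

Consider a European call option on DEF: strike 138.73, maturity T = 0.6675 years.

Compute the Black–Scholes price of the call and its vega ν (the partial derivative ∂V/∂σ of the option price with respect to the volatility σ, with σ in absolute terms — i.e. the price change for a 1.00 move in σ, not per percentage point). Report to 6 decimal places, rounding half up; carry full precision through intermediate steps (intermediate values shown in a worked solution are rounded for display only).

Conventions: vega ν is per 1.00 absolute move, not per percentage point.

price = 52.370314
ν = 40.340746

σ√T = 0.4935·√0.6675 = 0.403193
d₁ = (ln(S/K) + (r−q+σ²/2)T) / (σ√T) = (ln(184.55/138.73) + (0.0061−0.0285+0.4935²/2)·0.6675) / 0.403193 = (0.285391 + 0.066330) / 0.403193 = 0.872340
d₂ = d₁ − σ√T = 0.872340 − 0.403193 = 0.469147
e^{−rT} = 0.995937
e^{−qT} = 0.981156
N(d₁) = 0.808488,  N(d₂) = 0.680518
Call price V = S·e^{−qT}·N(d₁) − K·e^{−rT}·N(d₂) = 146.394900 − 94.024586 = 52.370314
φ(d₁) = (1/√(2π))·e^{−d₁²/2} = 0.272688
ν = S·e^{−qT}·φ(d₁)·√T = 40.340746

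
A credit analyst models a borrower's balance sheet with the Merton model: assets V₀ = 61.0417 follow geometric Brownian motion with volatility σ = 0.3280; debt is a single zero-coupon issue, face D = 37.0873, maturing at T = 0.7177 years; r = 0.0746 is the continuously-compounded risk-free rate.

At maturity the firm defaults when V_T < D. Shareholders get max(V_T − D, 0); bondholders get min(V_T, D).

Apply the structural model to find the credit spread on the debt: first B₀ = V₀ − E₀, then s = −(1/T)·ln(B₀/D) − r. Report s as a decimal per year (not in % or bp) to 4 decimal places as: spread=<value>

Apply the equity-as-call identities (strike 37.0873, horizon 0.7177 years):
d₁ = [ln(V₀/D) + (r + σ²/2)T] / (σ√T)
   = [ln(61.0417/37.0873) + (0.0746 + 0.5·0.3280²)·0.7177] / (0.3280·√0.7177)
   = [0.498283 + 0.092147] / 0.277872 = 2.124823
d₂ = d₁ − σ√T = 2.124823 − 0.277872 = 1.846951
N(d₁) = 0.983199,  N(d₂) = 0.967623,  e^(−rT) = 0.947868
E₀ = V₀·N(d₁) − D·e^(−rT)·N(d₂)
   = 61.0417·0.983199 − 37.0873·0.947868·0.967623 = 26.000487
B₀ = V₀ − E₀ = 61.0417 − 26.000487 = 35.041213
spread = −(1/T)·ln(B₀/D) − r = −(1/0.7177)·ln(35.041213/37.0873) − 0.0746 = 0.00447165

spread=0.0045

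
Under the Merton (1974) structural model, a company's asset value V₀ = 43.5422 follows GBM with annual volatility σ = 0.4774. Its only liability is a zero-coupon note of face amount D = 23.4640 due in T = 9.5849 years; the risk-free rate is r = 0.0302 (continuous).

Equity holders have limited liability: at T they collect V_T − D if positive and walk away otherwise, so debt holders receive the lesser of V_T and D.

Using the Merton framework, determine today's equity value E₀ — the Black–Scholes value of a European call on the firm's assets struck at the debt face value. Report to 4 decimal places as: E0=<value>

E0=31.7997

Equity is a call on the firm's assets struck at D = 23.4640:
d₁ = [ln(V₀/D) + (r + σ²/2)T] / (σ√T)
   = [ln(43.5422/23.4640) + (0.0302 + 0.5·0.4774²)·9.5849] / (0.4774·√9.5849)
   = [0.618263 + 1.381715] / 1.478006 = 1.353160
d₂ = d₁ − σ√T = 1.353160 − 1.478006 = -0.124846
N(d₁) = 0.911998,  N(d₂) = 0.450323,  e^(−rT) = 0.748665
E₀ = V₀·N(d₁) − D·e^(−rT)·N(d₂)
   = 43.5422·0.911998 − 23.4640·0.748665·0.450323 = 31.799717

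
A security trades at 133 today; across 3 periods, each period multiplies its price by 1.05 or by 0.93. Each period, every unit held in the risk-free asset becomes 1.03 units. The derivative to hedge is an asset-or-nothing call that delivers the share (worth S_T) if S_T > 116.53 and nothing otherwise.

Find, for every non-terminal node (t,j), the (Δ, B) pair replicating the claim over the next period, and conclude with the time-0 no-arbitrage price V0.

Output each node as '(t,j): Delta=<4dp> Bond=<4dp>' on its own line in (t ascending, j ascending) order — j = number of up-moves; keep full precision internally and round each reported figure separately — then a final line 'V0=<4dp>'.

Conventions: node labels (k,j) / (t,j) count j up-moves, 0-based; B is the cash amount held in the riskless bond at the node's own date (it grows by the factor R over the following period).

No-arbitrage ⇒ martingale measure with p* = (R−d)/(u−d) = 0.8333.
At maturity the claim pays: V(3,0)=0.0000, V(3,1)=120.7833, V(3,2)=136.3682, V(3,3)=153.9641
  t=2,j=0: stock 115.0317 → up 120.7833 (V=120.7833), down 106.9795 (V=0.0000). Price 97.7211; hedge Δ=8.7500, bond B=-908.8063.
  t=2,j=1: stock 129.8745 → up 136.3682 (V=136.3682), down 120.7833 (V=120.7833). Price 129.8745; hedge Δ=1.0000, bond B=0.0000.
  t=2,j=2: stock 146.6325 → up 153.9641 (V=153.9641), down 136.3682 (V=136.3682). Price 146.6325; hedge Δ=1.0000, bond B=0.0000.
  t=1,j=0: stock 123.6900 → up 129.8745 (V=129.8745), down 115.0317 (V=97.7211). Price 120.8889; hedge Δ=2.1663, bond B=-147.0560.
  t=1,j=1: stock 139.6500 → up 146.6325 (V=146.6325), down 129.8745 (V=129.8745). Price 139.6500; hedge Δ=1.0000, bond B=0.0000.
  t=0,j=0: stock 133.0000 → up 139.6500 (V=139.6500), down 123.6900 (V=120.8889). Price 132.5468; hedge Δ=1.1755, bond B=-23.7955.
Verification: the root portfolio costs Δ(0,0)·S0 + B(0,0) = 132.5468, matching V0.

(0,0): Delta=1.1755 Bond=-23.7955
(1,0): Delta=2.1663 Bond=-147.0560
(1,1): Delta=1.0000 Bond=0.0000
(2,0): Delta=8.7500 Bond=-908.8063
(2,1): Delta=1.0000 Bond=0.0000
(2,2): Delta=1.0000 Bond=0.0000
V0=132.5468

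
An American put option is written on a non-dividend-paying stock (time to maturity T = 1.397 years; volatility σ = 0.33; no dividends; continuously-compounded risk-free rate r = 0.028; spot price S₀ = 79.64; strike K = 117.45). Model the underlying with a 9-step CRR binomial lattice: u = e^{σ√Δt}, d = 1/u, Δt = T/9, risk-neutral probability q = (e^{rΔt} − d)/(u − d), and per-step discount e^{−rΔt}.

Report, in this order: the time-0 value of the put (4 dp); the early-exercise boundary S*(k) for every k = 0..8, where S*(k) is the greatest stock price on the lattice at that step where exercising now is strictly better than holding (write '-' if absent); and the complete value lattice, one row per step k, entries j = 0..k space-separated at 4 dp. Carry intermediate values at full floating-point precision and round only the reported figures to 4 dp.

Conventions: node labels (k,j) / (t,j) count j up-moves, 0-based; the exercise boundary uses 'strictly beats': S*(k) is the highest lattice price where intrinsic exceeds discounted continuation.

Δt=0.15522  u=1.13884  d=0.87808  q=0.48425  discount=0.99566
step 9 (expiry): payoffs max(K−S,0) = 92.7355 85.3962 75.8772 63.5315 47.5195 26.7524 0.0000 0.0000 0.0000 0.0000
step 8: (k=8,j=0): S=28.1459, K−S=89.3041, hold=88.7947 ⇒ V=89.3041 exercise | (k=8,j=1): S=36.5043, K−S=80.9457, hold=80.4363 ⇒ V=80.9457 exercise | (k=8,j=2): S=47.3449, K−S=70.1051, hold=69.5957 ⇒ V=70.1051 exercise | (k=8,j=3): S=61.4048, K−S=56.0452, hold=55.5358 ⇒ V=56.0452 exercise | (k=8,j=4): S=79.6400, K−S=37.8100, hold=37.3006 ⇒ V=37.8100 exercise | (k=8,j=5): S=103.2905, K−S=14.1595, hold=13.7378 ⇒ V=14.1595 exercise | (k=8,j=6): S=133.9643, K−S=0.0000, hold=0.0000 ⇒ V=0.0000 continue | (k=8,j=7): S=173.7473, K−S=0.0000, hold=0.0000 ⇒ V=0.0000 continue | (k=8,j=8): S=225.3445, K−S=0.0000, hold=0.0000 ⇒ V=0.0000 continue  boundary S*=103.2905
step 7: (k=7,j=0): S=32.0538, K−S=85.3962, hold=84.8868 ⇒ V=85.3962 exercise | (k=7,j=1): S=41.5728, K−S=75.8772, hold=75.3679 ⇒ V=75.8772 exercise | (k=7,j=2): S=53.9185, K−S=63.5315, hold=63.0221 ⇒ V=63.5315 exercise | (k=7,j=3): S=69.9305, K−S=47.5195, hold=47.0101 ⇒ V=47.5195 exercise | (k=7,j=4): S=90.6976, K−S=26.7524, hold=26.2431 ⇒ V=26.7524 exercise | (k=7,j=5): S=117.6318, K−S=0.0000, hold=7.2712 ⇒ V=7.2712 continue | (k=7,j=6): S=152.5645, K−S=0.0000, hold=0.0000 ⇒ V=0.0000 continue | (k=7,j=7): S=197.8712, K−S=0.0000, hold=0.0000 ⇒ V=0.0000 continue  boundary S*=90.6976
step 6: (k=6,j=0): S=36.5043, K−S=80.9457, hold=80.4363 ⇒ V=80.9457 exercise | (k=6,j=1): S=47.3449, K−S=70.1051, hold=69.5957 ⇒ V=70.1051 exercise | (k=6,j=2): S=61.4048, K−S=56.0452, hold=55.5358 ⇒ V=56.0452 exercise | (k=6,j=3): S=79.6400, K−S=37.8100, hold=37.3006 ⇒ V=37.8100 exercise | (k=6,j=4): S=103.2905, K−S=14.1595, hold=17.2436 ⇒ V=17.2436 continue | (k=6,j=5): S=133.9643, K−S=0.0000, hold=3.7339 ⇒ V=3.7339 continue | (k=6,j=6): S=173.7473, K−S=0.0000, hold=0.0000 ⇒ V=0.0000 continue  boundary S*=79.6400
step 5: (k=5,j=0): S=41.5728, K−S=75.8772, hold=75.3679 ⇒ V=75.8772 exercise | (k=5,j=1): S=53.9185, K−S=63.5315, hold=63.0221 ⇒ V=63.5315 exercise | (k=5,j=2): S=69.9305, K−S=47.5195, hold=47.0101 ⇒ V=47.5195 exercise | (k=5,j=3): S=90.6976, K−S=26.7524, hold=27.7300 ⇒ V=27.7300 continue | (k=5,j=4): S=117.6318, K−S=0.0000, hold=10.6552 ⇒ V=10.6552 continue | (k=5,j=5): S=152.5645, K−S=0.0000, hold=1.9174 ⇒ V=1.9174 continue  boundary S*=69.9305
step 4: (k=4,j=0): S=47.3449, K−S=70.1051, hold=69.5957 ⇒ V=70.1051 exercise | (k=4,j=1): S=61.4048, K−S=56.0452, hold=55.5358 ⇒ V=56.0452 exercise | (k=4,j=2): S=79.6400, K−S=37.8100, hold=37.7720 ⇒ V=37.8100 exercise | (k=4,j=3): S=103.2905, K−S=14.1595, hold=19.3772 ⇒ V=19.3772 continue | (k=4,j=4): S=133.9643, K−S=0.0000, hold=6.3961 ⇒ V=6.3961 continue  boundary S*=79.6400
step 3: (k=3,j=0): S=53.9185, K−S=63.5315, hold=63.0221 ⇒ V=63.5315 exercise | (k=3,j=1): S=69.9305, K−S=47.5195, hold=47.0101 ⇒ V=47.5195 exercise | (k=3,j=2): S=90.6976, K−S=26.7524, hold=28.7587 ⇒ V=28.7587 continue | (k=3,j=3): S=117.6318, K−S=0.0000, hold=13.0344 ⇒ V=13.0344 continue  boundary S*=69.9305
step 2: (k=2,j=0): S=61.4048, K−S=56.0452, hold=55.5358 ⇒ V=56.0452 exercise | (k=2,j=1): S=79.6400, K−S=37.8100, hold=38.2680 ⇒ V=38.2680 continue | (k=2,j=2): S=103.2905, K−S=14.1595, hold=21.0526 ⇒ V=21.0526 continue  boundary S*=61.4048
step 1: (k=1,j=0): S=69.9305, K−S=47.5195, hold=47.2309 ⇒ V=47.5195 exercise | (k=1,j=1): S=90.6976, K−S=26.7524, hold=29.8017 ⇒ V=29.8017 continue  boundary S*=69.9305
step 0: (k=0,j=0): S=79.6400, K−S=37.8100, hold=38.7708 ⇒ V=38.7708 continue  boundary S*=-

price = 38.7708
boundary = - 69.9305 61.4048 69.9305 79.6400 69.9305 79.6400 90.6976 103.2905
tree:
38.7708
47.5195 29.8017
56.0452 38.2680 21.0526
63.5315 47.5195 28.7587 13.0344
70.1051 56.0452 37.8100 19.3772 6.3961
75.8772 63.5315 47.5195 27.7300 10.6552 1.9174
80.9457 70.1051 56.0452 37.8100 17.2436 3.7339 0.0000
85.3962 75.8772 63.5315 47.5195 26.7524 7.2712 0.0000 0.0000
89.3041 80.9457 70.1051 56.0452 37.8100 14.1595 0.0000 0.0000 0.0000
92.7355 85.3962 75.8772 63.5315 47.5195 26.7524 0.0000 0.0000 0.0000 0.0000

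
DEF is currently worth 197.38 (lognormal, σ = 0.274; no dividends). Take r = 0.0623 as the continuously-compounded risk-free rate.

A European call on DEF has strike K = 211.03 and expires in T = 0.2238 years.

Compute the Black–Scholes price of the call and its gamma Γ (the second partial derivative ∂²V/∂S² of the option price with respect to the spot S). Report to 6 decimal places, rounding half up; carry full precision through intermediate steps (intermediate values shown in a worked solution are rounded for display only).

price = 5.972879
Γ = 0.014700

σ√T = 0.274·√0.2238 = 0.129623
d₁ = (ln(S/K) + (r+σ²/2)T) / (σ√T) = (ln(197.38/211.03) + (0.0623+0.274²/2)·0.2238) / 0.129623 = (-0.066869 + 0.022344) / 0.129623 = -0.343503
d₂ = d₁ − σ√T = -0.343503 − 0.129623 = -0.473126
e^{−rT} = 0.986154
N(d₁) = 0.365610,  N(d₂) = 0.318062
Call price V = S·N(d₁) − K·e^{−rT}·N(d₂) = 72.164101 − 66.191222 = 5.972879
φ(d₁) = (1/√(2π))·e^{−d₁²/2} = 0.376087
Γ = φ(d₁) / (S·σ·√T) = 0.014700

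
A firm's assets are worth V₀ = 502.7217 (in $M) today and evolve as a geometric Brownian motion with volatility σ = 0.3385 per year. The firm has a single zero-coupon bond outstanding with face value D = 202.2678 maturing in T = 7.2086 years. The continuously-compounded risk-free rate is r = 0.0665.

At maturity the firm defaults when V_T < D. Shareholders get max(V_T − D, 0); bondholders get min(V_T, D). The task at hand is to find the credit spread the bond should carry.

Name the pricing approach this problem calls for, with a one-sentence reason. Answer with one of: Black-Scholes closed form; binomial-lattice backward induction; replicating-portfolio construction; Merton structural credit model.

framework: Merton structural credit model

Key observation: a levered firm with one bullet debt due at 7.2086 years is the canonical structural-credit setup: equity is a call on the firm's assets struck at the face value.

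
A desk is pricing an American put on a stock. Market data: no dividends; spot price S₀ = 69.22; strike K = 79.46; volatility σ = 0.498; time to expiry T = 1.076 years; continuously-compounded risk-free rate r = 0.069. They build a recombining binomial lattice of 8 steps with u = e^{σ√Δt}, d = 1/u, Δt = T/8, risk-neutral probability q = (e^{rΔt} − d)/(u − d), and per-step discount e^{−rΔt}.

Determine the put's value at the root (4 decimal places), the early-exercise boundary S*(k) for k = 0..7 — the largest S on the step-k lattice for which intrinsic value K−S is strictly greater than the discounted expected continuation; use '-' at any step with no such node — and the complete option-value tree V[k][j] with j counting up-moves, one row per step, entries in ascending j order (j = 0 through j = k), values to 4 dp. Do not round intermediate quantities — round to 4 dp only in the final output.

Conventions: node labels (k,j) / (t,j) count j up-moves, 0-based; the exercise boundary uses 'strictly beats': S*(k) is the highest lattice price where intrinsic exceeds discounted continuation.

price = 18.3237
boundary = - - - 40.0199 48.0391 40.0199 48.0391 57.6651
tree:
18.3237
24.4279 12.0630
31.5703 17.1602 6.7720
39.4401 23.6531 10.4555 2.9107
46.1206 31.4209 15.6925 4.9819 0.7223
51.6860 39.4401 22.7252 8.3741 1.4015 0.0000
56.3223 46.1206 31.4209 13.7407 2.7195 0.0000 0.0000
60.1847 51.6860 39.4401 21.7949 5.2771 0.0000 0.0000 0.0000
63.4023 56.3223 46.1206 31.4209 10.2400 0.0000 0.0000 0.0000 0.0000

Δt=0.13450, u=1.20038, d=0.83307, q=0.47985, disc=e^(-rΔt)=0.99076
k=8 terminal: V=max(K-S,0) → 63.4023 56.3223 46.1206 31.4209 10.2400 0.0000 0.0000 0.0000 0.0000
k=7: j=0 S=19.2753 intr=60.1847 cont=59.4507 V=60.1847[EX]; j=1 S=27.7740 intr=51.6860 cont=50.9520 V=51.6860[EX]; j=2 S=40.0199 intr=39.4401 cont=38.7061 V=39.4401[EX]; j=3 S=57.6651 intr=21.7949 cont=21.0609 V=21.7949[EX]; j=4 S=83.0903 intr=0.0000 cont=5.2771 V=5.2771[hold]; j=5 S=119.7257 intr=0.0000 cont=0.0000 V=0.0000[hold]; j=6 S=172.5140 intr=0.0000 cont=0.0000 V=0.0000[hold]; j=7 S=248.5773 intr=0.0000 cont=0.0000 V=0.0000[hold]  S*(7)=57.6651
k=6: j=0 S=23.1377 intr=56.3223 cont=55.5883 V=56.3223[EX]; j=1 S=33.3394 intr=46.1206 cont=45.3866 V=46.1206[EX]; j=2 S=48.0391 intr=31.4209 cont=30.6869 V=31.4209[EX]; j=3 S=69.2200 intr=10.2400 cont=13.7407 V=13.7407[hold]; j=4 S=99.7398 intr=0.0000 cont=2.7195 V=2.7195[hold]; j=5 S=143.7162 intr=0.0000 cont=0.0000 V=0.0000[hold]; j=6 S=207.0823 intr=0.0000 cont=0.0000 V=0.0000[hold]  S*(6)=48.0391
k=5: j=0 S=27.7740 intr=51.6860 cont=50.9520 V=51.6860[EX]; j=1 S=40.0199 intr=39.4401 cont=38.7061 V=39.4401[EX]; j=2 S=57.6651 intr=21.7949 cont=22.7252 V=22.7252[hold]; j=3 S=83.0903 intr=0.0000 cont=8.3741 V=8.3741[hold]; j=4 S=119.7257 intr=0.0000 cont=1.4015 V=1.4015[hold]; j=5 S=172.5140 intr=0.0000 cont=0.0000 V=0.0000[hold]  S*(5)=40.0199
k=4: j=0 S=33.3394 intr=46.1206 cont=45.3866 V=46.1206[EX]; j=1 S=48.0391 intr=31.4209 cont=31.1292 V=31.4209[EX]; j=2 S=69.2200 intr=10.2400 cont=15.6925 V=15.6925[hold]; j=3 S=99.7398 intr=0.0000 cont=4.9819 V=4.9819[hold]; j=4 S=143.7162 intr=0.0000 cont=0.7223 V=0.7223[hold]  S*(4)=48.0391
k=3: j=0 S=40.0199 intr=39.4401 cont=38.7061 V=39.4401[EX]; j=1 S=57.6651 intr=21.7949 cont=23.6531 V=23.6531[hold]; j=2 S=83.0903 intr=0.0000 cont=10.4555 V=10.4555[hold]; j=3 S=119.7257 intr=0.0000 cont=2.9107 V=2.9107[hold]  S*(3)=40.0199
k=2: j=0 S=48.0391 intr=31.4209 cont=31.5703 V=31.5703[hold]; j=1 S=69.2200 intr=10.2400 cont=17.1602 V=17.1602[hold]; j=2 S=99.7398 intr=0.0000 cont=6.7720 V=6.7720[hold]  S*(2)=-
k=1: j=0 S=57.6651 intr=21.7949 cont=24.4279 V=24.4279[hold]; j=1 S=83.0903 intr=0.0000 cont=12.0630 V=12.0630[hold]  S*(1)=-
k=0: j=0 S=69.2200 intr=10.2400 cont=18.3237 V=18.3237[hold]  S*(0)=-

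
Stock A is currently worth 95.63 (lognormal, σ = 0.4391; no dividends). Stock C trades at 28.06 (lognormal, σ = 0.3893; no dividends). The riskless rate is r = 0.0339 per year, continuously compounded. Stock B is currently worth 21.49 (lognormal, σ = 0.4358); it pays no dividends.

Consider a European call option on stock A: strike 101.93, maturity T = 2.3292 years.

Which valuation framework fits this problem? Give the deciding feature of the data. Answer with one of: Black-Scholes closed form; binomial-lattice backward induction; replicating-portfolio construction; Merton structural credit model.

Key observation: a European-exercise option on stock A struck at 101.93 — a GBM underlying with constant parameters — admits an analytic price: the data contain no early exercise, no discrete tree, no debt structure.

framework: Black-Scholes closed form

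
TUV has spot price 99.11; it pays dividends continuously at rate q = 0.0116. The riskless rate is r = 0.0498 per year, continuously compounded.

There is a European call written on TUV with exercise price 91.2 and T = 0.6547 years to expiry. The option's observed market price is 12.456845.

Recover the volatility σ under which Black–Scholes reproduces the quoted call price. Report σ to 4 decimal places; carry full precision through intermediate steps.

sigma = 0.2043

At σ = 0.2043 the Black–Scholes value reproduces the quote:
σ√T = 0.2043·√0.6547 = 0.165306
d₁ = (ln(S/K) + (r−q+σ²/2)T) / (σ√T) = (ln(99.11/91.2) + (0.0498−0.0116+0.2043²/2)·0.6547) / 0.165306 = (0.083175 + 0.038673) / 0.165306 = 0.737105
d₂ = d₁ − σ√T = 0.737105 − 0.165306 = 0.571798
e^{−rT} = 0.967922
e^{−qT} = 0.992434
N(d₁) = 0.769471,  N(d₂) = 0.716271
V = S·e^{−qT}·N(d₁) − K·e^{−rT}·N(d₂) = 75.685255 − 63.228409 = 12.456845 (the observed quote) — the price is monotone increasing in volatility, hence this σ is the only solution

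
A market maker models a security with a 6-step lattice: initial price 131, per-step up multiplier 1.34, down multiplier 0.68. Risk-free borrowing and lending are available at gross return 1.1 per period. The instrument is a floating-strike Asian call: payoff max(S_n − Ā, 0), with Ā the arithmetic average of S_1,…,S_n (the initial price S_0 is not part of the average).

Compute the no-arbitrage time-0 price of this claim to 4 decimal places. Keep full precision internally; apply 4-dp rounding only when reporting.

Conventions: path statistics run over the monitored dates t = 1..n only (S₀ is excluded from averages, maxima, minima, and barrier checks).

No-arbitrage gives p* = (R−d)/(u−d) = 0.6364: enumerate every path, weight its payoff by its p*-probability, and discount by R^6.
Enumerate all 2^6 = 64 price paths (U = up ×1.34, D = down ×0.68); each path with k up-moves has probability p*^k·(1−p*)^(6−k).
DDDDDD: Ā=41.8088, payoff=0.0000, prob=0.002312
UDDDDD: Ā=82.3879, payoff=0.0000, prob=0.004046
DUDDDD: Ā=67.9779, payoff=0.0000, prob=0.004046
UUDDDD: Ā=133.9565, payoff=0.0000, prob=0.007081
DDUDDD: Ā=58.1791, payoff=0.0000, prob=0.004046
UDUDDD: Ā=114.6471, payoff=0.0000, prob=0.007081
DUUDDD: Ā=100.2371, payoff=0.0000, prob=0.007081
UUUDDD: Ā=197.5260, payoff=0.0000, prob=0.012391
DDDUDD: Ā=51.5159, payoff=0.0000, prob=0.004046
UDDUDD: Ā=101.5167, payoff=0.0000, prob=0.007081
DUDUDD: Ā=87.1067, payoff=0.0000, prob=0.007081
UUDUDD: Ā=171.6514, payoff=0.0000, prob=0.012391
DDUUDD: Ā=77.3079, payoff=0.0000, prob=0.007081
UDUUDD: Ā=152.3420, payoff=0.0000, prob=0.012391
DUUUDD: Ā=137.9320, payoff=0.0000, prob=0.012391
UUUUDD: Ā=271.8072, payoff=0.0000, prob=0.021685
DDDDUD: Ā=46.9850, payoff=0.0000, prob=0.004046
UDDDUD: Ā=92.5880, payoff=0.0000, prob=0.007081
DUDDUD: Ā=78.1780, payoff=0.0000, prob=0.007081
UUDDUD: Ā=154.0567, payoff=0.0000, prob=0.012391
DDUDUD: Ā=68.3792, payoff=0.0000, prob=0.007081
UDUDUD: Ā=134.7473, payoff=0.0000, prob=0.012391
DUUDUD: Ā=120.3373, payoff=0.0000, prob=0.012391
UUUDUD: Ā=237.1353, payoff=0.0000, prob=0.021685
DDDUUD: Ā=61.7160, payoff=0.0000, prob=0.007081
UDDUUD: Ā=121.6169, payoff=0.0000, prob=0.012391
DUDUUD: Ā=107.2069, payoff=0.0000, prob=0.012391
UUDUUD: Ā=211.2607, payoff=0.0000, prob=0.021685
DDUUUD: Ā=97.4081, payoff=1.7007, prob=0.012391
UDUUUD: Ā=191.9513, payoff=3.3515, prob=0.021685
DUUUUD: Ā=177.5413, payoff=17.7615, prob=0.021685
UUUUUD: Ā=349.8607, payoff=35.0005, prob=0.037948
DDDDDU: Ā=43.9039, payoff=0.0000, prob=0.004046
UDDDDU: Ā=86.5165, payoff=0.0000, prob=0.007081
DUDDDU: Ā=72.1065, payoff=0.0000, prob=0.007081
UUDDDU: Ā=142.0923, payoff=0.0000, prob=0.012391
DDUDDU: Ā=62.3077, payoff=0.0000, prob=0.007081
UDUDDU: Ā=122.7829, payoff=0.0000, prob=0.012391
DUUDDU: Ā=108.3729, payoff=0.0000, prob=0.012391
UUUDDU: Ā=213.5583, payoff=0.0000, prob=0.021685
DDDUDU: Ā=55.6445, payoff=0.0000, prob=0.007081
UDDUDU: Ā=109.6525, payoff=0.0000, prob=0.012391
DUDUDU: Ā=95.2425, payoff=3.8664, prob=0.012391
UUDUDU: Ā=187.6837, payoff=7.6190, prob=0.021685
DDUUDU: Ā=85.4437, payoff=13.6652, prob=0.012391
UDUUDU: Ā=168.3743, payoff=26.9284, prob=0.021685
DUUUDU: Ā=153.9643, payoff=41.3384, prob=0.021685
UUUUDU: Ā=303.4003, payoff=81.4609, prob=0.037948
DDDDUU: Ā=51.1136, payoff=0.0000, prob=0.007081
UDDDUU: Ā=100.7238, payoff=0.0000, prob=0.012391
DUDDUU: Ā=86.3138, payoff=12.7950, prob=0.012391
UUDDUU: Ā=170.0890, payoff=25.2137, prob=0.021685
DDUDUU: Ā=76.5150, payoff=22.5938, prob=0.012391
UDUDUU: Ā=150.7796, payoff=44.5231, prob=0.021685
DUUDUU: Ā=136.3696, payoff=58.9331, prob=0.021685
UUUDUU: Ā=268.7284, payoff=116.1329, prob=0.037948
DDDUUU: Ā=69.8518, payoff=29.2570, prob=0.012391
UDDUUU: Ā=137.6492, payoff=57.6535, prob=0.021685
DUDUUU: Ā=123.2392, payoff=72.0635, prob=0.021685
UUDUUU: Ā=242.8538, payoff=142.0075, prob=0.037948
DDUUUU: Ā=113.4404, payoff=81.8623, prob=0.021685
UDUUUU: Ā=223.5444, payoff=161.3169, prob=0.037948
DUUUUU: Ā=209.1344, payoff=175.7269, prob=0.037948
UUUUUU: Ā=412.1177, payoff=346.2854, prob=0.066410
Price = Σ prob·payoff / R^6 = 60.523603 / 1.771561 = 34.1640

price = 34.1640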